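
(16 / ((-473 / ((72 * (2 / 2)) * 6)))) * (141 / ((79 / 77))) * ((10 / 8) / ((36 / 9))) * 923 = -1967762160 / 3397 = -579264.69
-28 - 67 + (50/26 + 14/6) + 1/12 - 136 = -35359/156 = -226.66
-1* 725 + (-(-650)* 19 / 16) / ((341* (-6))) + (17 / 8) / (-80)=-474936391 / 654720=-725.40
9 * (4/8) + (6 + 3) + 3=33/2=16.50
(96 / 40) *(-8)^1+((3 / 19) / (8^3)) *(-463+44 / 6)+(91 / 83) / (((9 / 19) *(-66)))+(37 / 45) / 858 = -6711080401 / 346384896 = -19.37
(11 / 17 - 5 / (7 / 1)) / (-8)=1 / 119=0.01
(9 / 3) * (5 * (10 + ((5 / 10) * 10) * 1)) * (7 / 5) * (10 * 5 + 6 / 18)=15855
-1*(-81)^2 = -6561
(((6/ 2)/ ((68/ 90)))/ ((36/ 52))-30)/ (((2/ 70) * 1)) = -28875/ 34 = -849.26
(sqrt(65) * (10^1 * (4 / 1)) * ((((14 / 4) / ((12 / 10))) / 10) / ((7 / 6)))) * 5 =50 * sqrt(65) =403.11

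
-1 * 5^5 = -3125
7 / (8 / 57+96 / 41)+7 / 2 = 36659 / 5800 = 6.32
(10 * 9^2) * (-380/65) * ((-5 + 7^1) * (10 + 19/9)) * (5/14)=-3727800/91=-40964.84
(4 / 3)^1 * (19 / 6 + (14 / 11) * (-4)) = -254 / 99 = -2.57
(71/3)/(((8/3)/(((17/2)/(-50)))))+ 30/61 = -49627/48800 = -1.02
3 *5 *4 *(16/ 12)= 80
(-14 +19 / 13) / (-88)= 163 / 1144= 0.14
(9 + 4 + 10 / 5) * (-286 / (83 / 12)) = -51480 / 83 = -620.24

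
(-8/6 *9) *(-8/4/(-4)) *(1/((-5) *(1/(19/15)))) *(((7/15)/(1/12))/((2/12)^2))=38304/125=306.43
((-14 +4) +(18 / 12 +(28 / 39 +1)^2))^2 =284900641 / 9253764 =30.79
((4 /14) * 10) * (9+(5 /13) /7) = 16480 /637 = 25.87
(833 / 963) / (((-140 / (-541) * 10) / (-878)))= -28262381 / 96300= -293.48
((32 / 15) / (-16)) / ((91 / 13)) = -2 / 105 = -0.02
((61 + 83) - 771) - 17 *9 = -780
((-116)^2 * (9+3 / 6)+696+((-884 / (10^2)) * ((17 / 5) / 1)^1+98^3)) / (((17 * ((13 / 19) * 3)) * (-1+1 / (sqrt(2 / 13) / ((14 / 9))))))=68593867659 / 32956625+53350785957 * sqrt(26) / 32956625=10335.72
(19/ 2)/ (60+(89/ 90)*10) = 171/ 1258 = 0.14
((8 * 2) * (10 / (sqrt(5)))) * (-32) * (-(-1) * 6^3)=-221184 * sqrt(5)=-494582.46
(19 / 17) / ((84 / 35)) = 95 / 204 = 0.47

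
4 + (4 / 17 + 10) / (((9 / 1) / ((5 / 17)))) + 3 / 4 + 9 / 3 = 28037 / 3468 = 8.08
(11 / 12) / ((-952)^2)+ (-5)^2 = 271891211 / 10875648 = 25.00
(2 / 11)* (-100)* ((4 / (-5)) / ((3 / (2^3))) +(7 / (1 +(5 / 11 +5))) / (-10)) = 95500 / 2343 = 40.76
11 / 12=0.92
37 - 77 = -40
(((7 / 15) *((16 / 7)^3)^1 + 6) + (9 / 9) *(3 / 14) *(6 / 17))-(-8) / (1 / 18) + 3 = 1982312 / 12495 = 158.65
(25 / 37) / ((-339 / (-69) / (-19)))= -10925 / 4181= -2.61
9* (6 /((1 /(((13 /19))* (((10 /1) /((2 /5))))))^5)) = 195799042968750 /2476099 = 79075611.67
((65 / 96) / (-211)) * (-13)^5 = 24134045 / 20256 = 1191.45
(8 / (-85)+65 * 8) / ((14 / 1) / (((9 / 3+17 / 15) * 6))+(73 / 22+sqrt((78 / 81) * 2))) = 134675871264 / 877279475 - 7708034928 * sqrt(39) / 877279475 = 98.64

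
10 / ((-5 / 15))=-30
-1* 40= -40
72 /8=9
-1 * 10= -10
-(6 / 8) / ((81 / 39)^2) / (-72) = 169 / 69984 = 0.00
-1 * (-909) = 909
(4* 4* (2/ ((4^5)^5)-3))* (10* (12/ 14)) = -25332747903959025/ 61572651155456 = -411.43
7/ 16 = 0.44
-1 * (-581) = 581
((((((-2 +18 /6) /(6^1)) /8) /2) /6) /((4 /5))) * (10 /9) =25 /10368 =0.00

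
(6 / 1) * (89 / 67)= 534 / 67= 7.97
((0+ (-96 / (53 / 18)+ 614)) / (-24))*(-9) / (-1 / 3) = -138663 / 212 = -654.07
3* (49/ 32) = 4.59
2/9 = 0.22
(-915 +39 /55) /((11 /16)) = -804576 /605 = -1329.88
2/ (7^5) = 0.00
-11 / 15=-0.73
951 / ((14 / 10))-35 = 644.29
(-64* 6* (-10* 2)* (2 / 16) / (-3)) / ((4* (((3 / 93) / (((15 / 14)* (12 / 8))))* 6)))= -4650 / 7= -664.29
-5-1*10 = -15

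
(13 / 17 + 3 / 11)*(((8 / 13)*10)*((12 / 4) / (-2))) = -23280 / 2431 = -9.58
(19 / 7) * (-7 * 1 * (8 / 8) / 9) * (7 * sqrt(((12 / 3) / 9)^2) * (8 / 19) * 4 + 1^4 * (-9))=643 / 81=7.94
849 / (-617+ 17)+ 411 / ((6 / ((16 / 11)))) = 216087 / 2200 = 98.22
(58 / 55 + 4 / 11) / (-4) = -39 / 110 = -0.35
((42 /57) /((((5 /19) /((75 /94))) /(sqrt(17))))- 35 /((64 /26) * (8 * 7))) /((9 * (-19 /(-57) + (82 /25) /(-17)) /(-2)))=27625 /68736- 29750 * sqrt(17) /8413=-14.18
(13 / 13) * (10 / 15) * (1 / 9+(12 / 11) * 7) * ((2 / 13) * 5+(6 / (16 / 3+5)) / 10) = 196706 / 46035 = 4.27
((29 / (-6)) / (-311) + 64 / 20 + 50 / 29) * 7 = 9355703 / 270570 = 34.58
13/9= 1.44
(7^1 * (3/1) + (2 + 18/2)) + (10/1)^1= 42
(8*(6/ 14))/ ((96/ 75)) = 75/ 28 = 2.68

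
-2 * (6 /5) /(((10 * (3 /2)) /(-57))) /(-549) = -76 /4575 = -0.02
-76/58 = -38/29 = -1.31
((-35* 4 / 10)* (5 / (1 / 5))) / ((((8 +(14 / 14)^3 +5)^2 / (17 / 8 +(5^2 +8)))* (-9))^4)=-155870988025 / 2832867326951424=-0.00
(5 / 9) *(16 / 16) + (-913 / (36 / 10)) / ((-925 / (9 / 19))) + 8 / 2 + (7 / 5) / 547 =162245087 / 34608690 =4.69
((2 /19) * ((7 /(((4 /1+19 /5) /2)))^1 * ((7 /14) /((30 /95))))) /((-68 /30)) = -175 /1326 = -0.13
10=10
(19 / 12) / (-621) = -19 / 7452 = -0.00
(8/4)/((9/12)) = 8/3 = 2.67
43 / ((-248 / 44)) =-473 / 62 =-7.63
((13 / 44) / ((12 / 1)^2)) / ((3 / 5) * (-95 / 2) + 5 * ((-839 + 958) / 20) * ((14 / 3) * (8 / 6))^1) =13 / 992288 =0.00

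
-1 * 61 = -61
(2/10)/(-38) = -1/190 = -0.01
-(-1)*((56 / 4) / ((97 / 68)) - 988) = -978.19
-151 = -151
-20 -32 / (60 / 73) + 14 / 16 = -58.06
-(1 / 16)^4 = -1 / 65536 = -0.00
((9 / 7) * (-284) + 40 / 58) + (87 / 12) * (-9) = -348919 / 812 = -429.70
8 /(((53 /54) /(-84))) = -36288 /53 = -684.68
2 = 2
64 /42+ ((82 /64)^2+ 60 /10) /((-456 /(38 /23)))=986627 /659456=1.50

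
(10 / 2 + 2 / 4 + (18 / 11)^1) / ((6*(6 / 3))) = 157 / 264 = 0.59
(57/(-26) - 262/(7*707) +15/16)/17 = -1346185/17499664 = -0.08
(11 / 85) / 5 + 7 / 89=3954 / 37825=0.10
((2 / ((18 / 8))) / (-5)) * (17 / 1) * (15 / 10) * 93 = -421.60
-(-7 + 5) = 2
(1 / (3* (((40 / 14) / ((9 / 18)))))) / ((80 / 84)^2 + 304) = 1029 / 5378560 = 0.00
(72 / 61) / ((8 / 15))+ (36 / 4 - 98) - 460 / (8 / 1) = -17603 / 122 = -144.29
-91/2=-45.50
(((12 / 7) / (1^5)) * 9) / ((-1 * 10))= -54 / 35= -1.54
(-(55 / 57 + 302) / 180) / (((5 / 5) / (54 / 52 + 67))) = -30548861 / 266760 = -114.52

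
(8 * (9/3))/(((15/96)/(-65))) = -9984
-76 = -76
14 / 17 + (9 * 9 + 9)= 1544 / 17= 90.82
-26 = -26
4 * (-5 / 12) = -5 / 3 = -1.67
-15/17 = -0.88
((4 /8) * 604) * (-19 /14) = -2869 /7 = -409.86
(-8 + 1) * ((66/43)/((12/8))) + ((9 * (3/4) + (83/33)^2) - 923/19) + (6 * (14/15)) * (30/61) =-8664419537/217089972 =-39.91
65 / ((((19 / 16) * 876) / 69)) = 5980 / 1387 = 4.31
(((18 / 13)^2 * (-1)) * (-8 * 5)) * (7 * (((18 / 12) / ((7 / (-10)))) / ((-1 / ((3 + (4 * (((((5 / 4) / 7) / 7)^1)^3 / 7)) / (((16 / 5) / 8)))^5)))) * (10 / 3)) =31275176105902679668151347106725304974804125 / 33565105975668164842948803315298205696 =931776.47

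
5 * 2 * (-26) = -260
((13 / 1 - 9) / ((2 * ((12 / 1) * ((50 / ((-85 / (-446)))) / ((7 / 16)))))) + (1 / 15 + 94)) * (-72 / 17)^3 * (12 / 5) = -27633870576 / 1611175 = -17151.38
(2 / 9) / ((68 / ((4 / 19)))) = 2 / 2907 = 0.00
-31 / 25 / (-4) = 31 / 100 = 0.31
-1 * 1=-1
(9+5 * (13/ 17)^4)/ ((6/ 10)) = 4472470/ 250563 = 17.85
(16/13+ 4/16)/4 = 77/208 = 0.37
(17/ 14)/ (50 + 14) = 17/ 896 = 0.02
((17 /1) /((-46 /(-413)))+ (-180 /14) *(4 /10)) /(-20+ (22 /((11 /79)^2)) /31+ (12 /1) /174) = 469638499 /53091360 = 8.85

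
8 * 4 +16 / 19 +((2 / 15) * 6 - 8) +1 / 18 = 43943 / 1710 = 25.70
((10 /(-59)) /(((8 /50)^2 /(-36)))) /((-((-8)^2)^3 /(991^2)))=-27621028125 /30932992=-892.93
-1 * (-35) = 35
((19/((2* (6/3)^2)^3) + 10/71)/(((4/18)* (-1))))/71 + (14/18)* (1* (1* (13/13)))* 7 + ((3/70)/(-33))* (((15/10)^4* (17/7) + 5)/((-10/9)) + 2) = 3412296893297/626019609600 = 5.45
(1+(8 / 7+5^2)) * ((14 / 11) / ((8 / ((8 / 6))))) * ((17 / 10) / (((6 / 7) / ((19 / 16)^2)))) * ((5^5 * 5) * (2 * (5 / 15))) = 12753453125 / 76032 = 167737.97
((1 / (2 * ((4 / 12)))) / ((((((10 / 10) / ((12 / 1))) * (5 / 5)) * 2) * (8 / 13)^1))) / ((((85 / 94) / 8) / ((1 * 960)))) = 2111616 / 17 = 124212.71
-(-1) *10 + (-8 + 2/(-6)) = 5/3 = 1.67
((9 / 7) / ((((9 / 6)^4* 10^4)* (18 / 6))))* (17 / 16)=17 / 1890000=0.00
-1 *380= -380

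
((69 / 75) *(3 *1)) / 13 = 69 / 325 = 0.21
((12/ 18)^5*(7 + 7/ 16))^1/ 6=119/ 729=0.16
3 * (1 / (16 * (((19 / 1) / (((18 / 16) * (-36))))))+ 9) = 26.60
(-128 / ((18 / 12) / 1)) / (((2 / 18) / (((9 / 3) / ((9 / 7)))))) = -1792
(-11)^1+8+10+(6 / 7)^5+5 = 209460 / 16807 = 12.46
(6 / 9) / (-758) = -1 / 1137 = -0.00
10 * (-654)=-6540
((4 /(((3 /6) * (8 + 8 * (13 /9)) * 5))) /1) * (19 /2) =171 /220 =0.78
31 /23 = 1.35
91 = 91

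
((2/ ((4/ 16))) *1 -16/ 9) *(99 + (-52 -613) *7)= -255136/ 9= -28348.44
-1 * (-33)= 33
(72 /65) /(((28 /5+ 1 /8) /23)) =13248 /2977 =4.45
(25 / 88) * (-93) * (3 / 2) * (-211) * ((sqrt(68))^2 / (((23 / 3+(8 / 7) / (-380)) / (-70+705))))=31695106393125 / 672716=47115136.84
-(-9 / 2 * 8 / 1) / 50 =18 / 25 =0.72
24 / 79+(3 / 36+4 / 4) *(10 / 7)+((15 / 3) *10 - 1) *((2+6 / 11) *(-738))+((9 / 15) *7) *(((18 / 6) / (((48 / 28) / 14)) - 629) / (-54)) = -11192702869 / 121660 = -91999.86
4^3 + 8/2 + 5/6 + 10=473/6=78.83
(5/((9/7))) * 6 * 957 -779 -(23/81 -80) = 1752088/81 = 21630.72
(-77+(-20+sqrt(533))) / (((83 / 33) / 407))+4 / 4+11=-1301811 / 83+13431 * sqrt(533) / 83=-11948.58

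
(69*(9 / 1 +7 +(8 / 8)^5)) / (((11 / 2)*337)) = 2346 / 3707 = 0.63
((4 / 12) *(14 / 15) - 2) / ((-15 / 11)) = 836 / 675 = 1.24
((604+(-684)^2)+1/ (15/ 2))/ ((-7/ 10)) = -14053804/ 21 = -669228.76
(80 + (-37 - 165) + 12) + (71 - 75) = -114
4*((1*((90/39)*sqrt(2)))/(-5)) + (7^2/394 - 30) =-11771/394 - 24*sqrt(2)/13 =-32.49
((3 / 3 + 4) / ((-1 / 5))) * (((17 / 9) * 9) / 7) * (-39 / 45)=52.62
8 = 8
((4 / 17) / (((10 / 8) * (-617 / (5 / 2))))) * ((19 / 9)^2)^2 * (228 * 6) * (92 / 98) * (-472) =3440707935232 / 374677569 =9183.12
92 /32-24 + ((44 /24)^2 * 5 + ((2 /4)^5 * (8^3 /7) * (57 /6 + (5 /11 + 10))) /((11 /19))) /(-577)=-749170885 /35187768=-21.29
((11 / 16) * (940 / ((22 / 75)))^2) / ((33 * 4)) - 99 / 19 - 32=1966021873 / 36784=53447.75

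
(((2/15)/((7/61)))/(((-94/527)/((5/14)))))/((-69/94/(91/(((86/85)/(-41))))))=-1456419835/124614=-11687.45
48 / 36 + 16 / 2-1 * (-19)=85 / 3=28.33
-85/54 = -1.57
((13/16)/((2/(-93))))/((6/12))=-1209/16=-75.56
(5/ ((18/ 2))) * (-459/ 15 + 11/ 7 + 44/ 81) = -80756/ 5103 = -15.83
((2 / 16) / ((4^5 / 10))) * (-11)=-55 / 4096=-0.01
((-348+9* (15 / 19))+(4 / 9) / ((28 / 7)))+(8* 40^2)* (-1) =-2247074 / 171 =-13140.78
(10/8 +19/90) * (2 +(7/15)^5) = 403851491/136687500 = 2.95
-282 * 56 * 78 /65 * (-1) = 94752 /5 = 18950.40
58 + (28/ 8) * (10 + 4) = 107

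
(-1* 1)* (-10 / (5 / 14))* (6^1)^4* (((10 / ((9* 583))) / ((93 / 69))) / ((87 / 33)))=927360 / 47647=19.46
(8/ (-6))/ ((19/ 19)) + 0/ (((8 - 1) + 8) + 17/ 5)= -4/ 3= -1.33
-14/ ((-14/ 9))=9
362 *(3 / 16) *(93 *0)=0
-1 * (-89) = 89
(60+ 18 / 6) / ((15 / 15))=63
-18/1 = -18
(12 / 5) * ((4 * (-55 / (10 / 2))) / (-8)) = 66 / 5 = 13.20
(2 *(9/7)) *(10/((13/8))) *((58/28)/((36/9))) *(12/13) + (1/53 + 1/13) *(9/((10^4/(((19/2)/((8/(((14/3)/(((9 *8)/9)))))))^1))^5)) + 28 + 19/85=129019502914562949120004957231990978267/3605121943260364800000000000000000000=35.79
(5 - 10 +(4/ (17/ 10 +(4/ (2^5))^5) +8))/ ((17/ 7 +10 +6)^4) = 3579792559/ 77132160813573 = 0.00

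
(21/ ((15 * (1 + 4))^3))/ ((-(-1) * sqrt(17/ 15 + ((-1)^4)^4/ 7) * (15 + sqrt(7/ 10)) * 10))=-49 * sqrt(201)/ 42266531250 + 7 * sqrt(14070)/ 2817768750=0.00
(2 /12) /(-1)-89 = -535 /6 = -89.17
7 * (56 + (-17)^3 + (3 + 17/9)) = -305683/9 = -33964.78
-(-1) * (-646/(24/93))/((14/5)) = -50065/56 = -894.02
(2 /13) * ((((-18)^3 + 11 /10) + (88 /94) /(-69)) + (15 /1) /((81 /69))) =-566046431 /632385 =-895.10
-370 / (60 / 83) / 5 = -3071 / 30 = -102.37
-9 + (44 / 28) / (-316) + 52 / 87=-1617929 / 192444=-8.41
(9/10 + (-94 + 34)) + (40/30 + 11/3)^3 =65.90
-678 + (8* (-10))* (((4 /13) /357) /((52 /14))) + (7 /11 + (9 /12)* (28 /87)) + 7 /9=-5578901425 /8248383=-676.36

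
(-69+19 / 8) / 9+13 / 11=-4927 / 792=-6.22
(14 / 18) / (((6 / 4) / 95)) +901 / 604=827647 / 16308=50.75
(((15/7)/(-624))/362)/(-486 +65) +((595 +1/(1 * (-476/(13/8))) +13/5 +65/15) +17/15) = 8530904816431/14145953640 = 603.06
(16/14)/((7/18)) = 144/49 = 2.94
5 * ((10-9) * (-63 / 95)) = -3.32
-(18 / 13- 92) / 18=5.03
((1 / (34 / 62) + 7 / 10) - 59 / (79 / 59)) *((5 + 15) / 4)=-557879 / 2686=-207.70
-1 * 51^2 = -2601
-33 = -33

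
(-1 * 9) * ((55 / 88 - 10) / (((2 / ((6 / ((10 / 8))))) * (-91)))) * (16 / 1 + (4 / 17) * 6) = -59940 / 1547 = -38.75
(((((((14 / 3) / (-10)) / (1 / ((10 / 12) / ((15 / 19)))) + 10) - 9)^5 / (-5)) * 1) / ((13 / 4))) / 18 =-48261724457 / 419705529750000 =-0.00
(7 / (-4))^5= -16807 / 1024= -16.41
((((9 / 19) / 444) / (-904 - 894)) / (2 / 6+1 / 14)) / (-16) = 63 / 687612736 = 0.00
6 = 6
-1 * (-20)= 20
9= 9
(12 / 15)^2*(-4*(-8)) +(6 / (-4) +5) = 1199 / 50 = 23.98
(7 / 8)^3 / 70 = 0.01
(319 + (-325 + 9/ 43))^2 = 62001/ 1849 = 33.53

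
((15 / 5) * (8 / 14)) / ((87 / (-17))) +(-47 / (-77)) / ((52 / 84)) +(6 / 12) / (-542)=20457487 / 31467436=0.65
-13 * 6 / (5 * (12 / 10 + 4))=-3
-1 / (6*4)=-1 / 24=-0.04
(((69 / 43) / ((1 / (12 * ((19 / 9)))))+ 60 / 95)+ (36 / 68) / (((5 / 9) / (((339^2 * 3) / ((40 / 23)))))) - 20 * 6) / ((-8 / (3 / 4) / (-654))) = 514568936408913 / 44444800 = 11577708.45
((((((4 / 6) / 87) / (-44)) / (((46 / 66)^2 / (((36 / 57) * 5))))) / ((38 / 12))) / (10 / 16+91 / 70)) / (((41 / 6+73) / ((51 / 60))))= -36720 / 18569252653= -0.00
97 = 97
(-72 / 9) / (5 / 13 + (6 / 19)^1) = -1976 / 173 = -11.42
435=435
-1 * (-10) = 10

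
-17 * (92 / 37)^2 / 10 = -71944 / 6845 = -10.51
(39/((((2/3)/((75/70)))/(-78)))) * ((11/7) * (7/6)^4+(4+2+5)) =-15234505/224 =-68011.18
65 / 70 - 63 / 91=43 / 182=0.24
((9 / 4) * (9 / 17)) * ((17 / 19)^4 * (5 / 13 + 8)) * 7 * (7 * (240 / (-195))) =-8501867892 / 22024249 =-386.02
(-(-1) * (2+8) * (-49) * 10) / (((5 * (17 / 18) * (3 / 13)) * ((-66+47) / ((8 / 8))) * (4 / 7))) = 133770 / 323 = 414.15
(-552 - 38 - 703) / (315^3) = -431 / 10418625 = -0.00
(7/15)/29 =7/435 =0.02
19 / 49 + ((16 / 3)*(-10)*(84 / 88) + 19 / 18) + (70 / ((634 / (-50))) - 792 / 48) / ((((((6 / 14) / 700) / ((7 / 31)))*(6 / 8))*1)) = -115238140351 / 10593506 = -10878.19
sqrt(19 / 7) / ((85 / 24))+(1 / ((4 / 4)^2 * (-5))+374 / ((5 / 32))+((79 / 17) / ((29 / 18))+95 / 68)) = 2398.15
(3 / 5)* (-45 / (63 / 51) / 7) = -153 / 49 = -3.12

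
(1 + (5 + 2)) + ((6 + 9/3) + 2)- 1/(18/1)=341/18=18.94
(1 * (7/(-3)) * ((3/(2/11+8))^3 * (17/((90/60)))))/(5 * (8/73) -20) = 11562397/172530000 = 0.07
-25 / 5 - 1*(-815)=810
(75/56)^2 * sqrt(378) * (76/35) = 64125 * sqrt(42)/5488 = 75.72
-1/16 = -0.06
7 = 7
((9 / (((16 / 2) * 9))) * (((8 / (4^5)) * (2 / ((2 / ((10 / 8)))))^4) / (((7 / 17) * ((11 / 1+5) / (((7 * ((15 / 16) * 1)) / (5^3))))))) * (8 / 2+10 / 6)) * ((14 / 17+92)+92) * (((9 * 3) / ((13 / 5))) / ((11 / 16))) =90136125 / 299892736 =0.30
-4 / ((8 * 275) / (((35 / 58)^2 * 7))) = -343 / 74008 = -0.00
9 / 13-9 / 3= -2.31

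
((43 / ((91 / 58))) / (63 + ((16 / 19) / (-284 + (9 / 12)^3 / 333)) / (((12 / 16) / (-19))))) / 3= 1677237446 / 11580273523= 0.14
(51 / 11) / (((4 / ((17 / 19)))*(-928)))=-867 / 775808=-0.00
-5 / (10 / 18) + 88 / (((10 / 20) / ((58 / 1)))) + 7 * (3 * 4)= 10283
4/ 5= 0.80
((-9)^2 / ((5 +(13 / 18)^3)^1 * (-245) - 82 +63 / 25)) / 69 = -3936600 / 4683945607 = -0.00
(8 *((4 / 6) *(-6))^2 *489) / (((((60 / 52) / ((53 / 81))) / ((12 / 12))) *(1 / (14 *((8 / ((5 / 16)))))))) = 25760530432 / 2025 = 12721249.60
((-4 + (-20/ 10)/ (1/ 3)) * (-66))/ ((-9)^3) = -220/ 243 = -0.91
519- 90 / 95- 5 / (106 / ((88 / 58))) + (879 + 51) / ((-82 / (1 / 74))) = 45880528039 / 88601902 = 517.83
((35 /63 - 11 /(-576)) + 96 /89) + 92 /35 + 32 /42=5.04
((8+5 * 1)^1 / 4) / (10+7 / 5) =65 / 228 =0.29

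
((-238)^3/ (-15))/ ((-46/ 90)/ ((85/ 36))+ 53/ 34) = 327402320/ 489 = 669534.40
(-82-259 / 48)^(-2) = 2304 / 17598025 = 0.00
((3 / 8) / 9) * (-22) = -11 / 12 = -0.92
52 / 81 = 0.64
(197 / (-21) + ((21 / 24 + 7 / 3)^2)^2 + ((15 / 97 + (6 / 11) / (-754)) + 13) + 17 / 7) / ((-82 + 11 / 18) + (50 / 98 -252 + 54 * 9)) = 733445877939859 / 1001342080088064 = 0.73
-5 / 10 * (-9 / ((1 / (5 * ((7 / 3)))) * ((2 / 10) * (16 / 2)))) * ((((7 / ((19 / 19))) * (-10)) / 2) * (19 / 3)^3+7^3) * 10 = -50488375 / 18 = -2804909.72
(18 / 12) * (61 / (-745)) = -183 / 1490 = -0.12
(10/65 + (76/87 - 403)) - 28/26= -455849/1131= -403.05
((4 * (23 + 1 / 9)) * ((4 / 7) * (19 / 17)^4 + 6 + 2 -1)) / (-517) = -1.41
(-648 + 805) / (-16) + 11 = 19 / 16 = 1.19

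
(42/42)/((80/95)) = 19/16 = 1.19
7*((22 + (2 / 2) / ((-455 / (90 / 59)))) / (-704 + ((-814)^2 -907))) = 23620 / 101395099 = 0.00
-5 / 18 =-0.28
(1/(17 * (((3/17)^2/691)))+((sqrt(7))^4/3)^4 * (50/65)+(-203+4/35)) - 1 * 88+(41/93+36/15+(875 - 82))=56556.63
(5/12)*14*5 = 175/6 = 29.17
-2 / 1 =-2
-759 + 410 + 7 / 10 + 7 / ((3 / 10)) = -324.97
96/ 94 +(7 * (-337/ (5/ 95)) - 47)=-2108748/ 47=-44866.98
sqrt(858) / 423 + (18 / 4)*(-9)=-81 / 2 + sqrt(858) / 423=-40.43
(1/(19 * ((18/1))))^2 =0.00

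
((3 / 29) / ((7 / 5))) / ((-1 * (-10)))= 3 / 406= 0.01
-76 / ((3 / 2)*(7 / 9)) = -456 / 7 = -65.14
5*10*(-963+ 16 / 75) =-144418 / 3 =-48139.33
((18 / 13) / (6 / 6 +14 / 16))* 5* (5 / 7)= 240 / 91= 2.64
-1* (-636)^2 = -404496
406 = 406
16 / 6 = 8 / 3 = 2.67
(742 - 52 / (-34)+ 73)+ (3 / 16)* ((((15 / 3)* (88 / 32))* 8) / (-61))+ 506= 10968899 / 8296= 1322.19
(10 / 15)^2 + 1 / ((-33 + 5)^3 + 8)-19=-3664657 / 197496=-18.56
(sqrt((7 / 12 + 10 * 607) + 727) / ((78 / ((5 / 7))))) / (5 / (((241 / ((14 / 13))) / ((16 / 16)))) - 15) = -241 * sqrt(244713) / 2365020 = -0.05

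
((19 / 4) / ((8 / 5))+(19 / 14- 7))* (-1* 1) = 599 / 224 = 2.67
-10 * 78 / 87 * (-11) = 2860 / 29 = 98.62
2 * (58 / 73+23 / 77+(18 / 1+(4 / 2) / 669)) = 143620658 / 3760449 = 38.19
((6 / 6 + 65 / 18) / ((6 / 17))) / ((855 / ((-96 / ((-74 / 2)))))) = 0.04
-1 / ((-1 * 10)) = 1 / 10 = 0.10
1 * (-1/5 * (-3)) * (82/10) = 123/25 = 4.92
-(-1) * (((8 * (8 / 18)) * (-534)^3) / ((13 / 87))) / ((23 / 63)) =-2967502148352 / 299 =-9924756349.00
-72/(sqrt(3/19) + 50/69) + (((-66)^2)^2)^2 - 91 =342792*sqrt(57)/33217 + 11959468818452749685/33217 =360040606269540.83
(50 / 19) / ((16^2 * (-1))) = -25 / 2432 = -0.01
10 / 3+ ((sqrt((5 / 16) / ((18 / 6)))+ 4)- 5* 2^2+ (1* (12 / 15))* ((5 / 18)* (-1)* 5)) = -124 / 9+ sqrt(15) / 12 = -13.46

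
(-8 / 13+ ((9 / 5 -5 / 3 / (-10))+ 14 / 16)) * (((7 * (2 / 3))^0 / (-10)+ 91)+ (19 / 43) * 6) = 46569457 / 223600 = 208.27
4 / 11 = 0.36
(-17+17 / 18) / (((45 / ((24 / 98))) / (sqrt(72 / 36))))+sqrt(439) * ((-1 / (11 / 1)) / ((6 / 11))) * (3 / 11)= -sqrt(439) / 22-578 * sqrt(2) / 6615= -1.08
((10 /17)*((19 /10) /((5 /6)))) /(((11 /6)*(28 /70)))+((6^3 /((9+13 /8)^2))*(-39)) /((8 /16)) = -11715642 /79475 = -147.41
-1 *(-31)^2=-961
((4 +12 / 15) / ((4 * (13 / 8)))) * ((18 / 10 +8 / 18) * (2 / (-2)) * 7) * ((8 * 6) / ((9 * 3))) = -180992 / 8775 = -20.63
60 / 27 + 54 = 506 / 9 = 56.22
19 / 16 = 1.19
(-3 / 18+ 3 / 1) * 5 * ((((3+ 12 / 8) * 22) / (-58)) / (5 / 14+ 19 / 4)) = -4.73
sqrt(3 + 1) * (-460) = -920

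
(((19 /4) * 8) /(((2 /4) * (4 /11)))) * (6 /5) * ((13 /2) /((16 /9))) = 73359 /80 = 916.99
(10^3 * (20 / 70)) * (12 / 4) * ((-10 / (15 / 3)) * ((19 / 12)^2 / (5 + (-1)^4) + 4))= -477125 / 63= -7573.41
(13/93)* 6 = 26/31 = 0.84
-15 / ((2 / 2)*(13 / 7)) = -105 / 13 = -8.08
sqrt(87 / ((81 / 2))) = sqrt(174) / 9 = 1.47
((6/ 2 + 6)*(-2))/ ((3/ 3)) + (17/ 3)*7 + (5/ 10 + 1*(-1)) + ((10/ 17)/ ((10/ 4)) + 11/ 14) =7921/ 357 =22.19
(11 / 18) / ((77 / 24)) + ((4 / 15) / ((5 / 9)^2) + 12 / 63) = 3268 / 2625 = 1.24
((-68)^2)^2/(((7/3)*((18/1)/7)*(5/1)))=10690688/15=712712.53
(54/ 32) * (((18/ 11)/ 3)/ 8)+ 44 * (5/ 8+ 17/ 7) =662679/ 4928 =134.47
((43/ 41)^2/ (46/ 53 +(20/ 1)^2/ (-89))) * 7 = -61052131/ 28755186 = -2.12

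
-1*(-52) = 52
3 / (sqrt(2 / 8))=6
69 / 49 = 1.41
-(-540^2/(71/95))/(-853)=-27702000/60563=-457.41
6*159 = 954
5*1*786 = 3930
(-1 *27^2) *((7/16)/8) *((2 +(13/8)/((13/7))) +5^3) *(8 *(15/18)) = -8700615/256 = -33986.78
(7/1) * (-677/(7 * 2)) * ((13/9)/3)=-8801/54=-162.98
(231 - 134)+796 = 893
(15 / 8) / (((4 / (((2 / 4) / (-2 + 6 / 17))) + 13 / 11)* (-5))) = 561 / 17944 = 0.03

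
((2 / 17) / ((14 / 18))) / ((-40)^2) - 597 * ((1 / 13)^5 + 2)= -42204483251163 / 35347093600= -1194.00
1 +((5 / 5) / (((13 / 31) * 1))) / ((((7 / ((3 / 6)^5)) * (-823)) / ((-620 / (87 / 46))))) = 26173279 / 26062764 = 1.00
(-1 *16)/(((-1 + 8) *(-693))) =16/4851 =0.00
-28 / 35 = -0.80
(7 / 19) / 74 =7 / 1406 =0.00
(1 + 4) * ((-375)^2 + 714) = 706695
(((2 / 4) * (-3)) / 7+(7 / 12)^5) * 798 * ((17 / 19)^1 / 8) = -4345183 / 331776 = -13.10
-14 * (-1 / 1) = 14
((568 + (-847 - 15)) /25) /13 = -294 /325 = -0.90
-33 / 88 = -3 / 8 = -0.38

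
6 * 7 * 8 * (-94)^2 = 2968896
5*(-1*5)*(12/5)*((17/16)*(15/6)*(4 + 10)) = -8925/4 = -2231.25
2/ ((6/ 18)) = 6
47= 47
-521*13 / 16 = -6773 / 16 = -423.31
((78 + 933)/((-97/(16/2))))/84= -674/679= -0.99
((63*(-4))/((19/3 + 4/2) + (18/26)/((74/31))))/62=-363636/771497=-0.47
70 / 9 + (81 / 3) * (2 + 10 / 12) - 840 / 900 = 7501 / 90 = 83.34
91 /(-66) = -91 /66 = -1.38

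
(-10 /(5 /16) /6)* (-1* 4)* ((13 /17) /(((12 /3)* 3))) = 208 /153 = 1.36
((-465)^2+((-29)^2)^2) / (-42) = -461753 / 21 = -21988.24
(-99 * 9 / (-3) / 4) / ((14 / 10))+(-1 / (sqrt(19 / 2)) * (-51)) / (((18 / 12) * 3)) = 34 * sqrt(38) / 57+1485 / 28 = 56.71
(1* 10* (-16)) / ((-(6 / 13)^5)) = 1856465 / 243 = 7639.77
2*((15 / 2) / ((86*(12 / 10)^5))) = 15625 / 222912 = 0.07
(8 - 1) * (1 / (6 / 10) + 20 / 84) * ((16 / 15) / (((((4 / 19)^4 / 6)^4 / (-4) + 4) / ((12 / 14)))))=498426762644849377752768 / 163546281492841084634615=3.05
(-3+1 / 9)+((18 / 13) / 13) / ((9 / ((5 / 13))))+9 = 120925 / 19773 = 6.12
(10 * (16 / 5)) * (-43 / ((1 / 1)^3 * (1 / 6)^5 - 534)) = 10699776 / 4152383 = 2.58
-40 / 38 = -20 / 19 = -1.05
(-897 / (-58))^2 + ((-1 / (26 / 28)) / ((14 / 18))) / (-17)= 177879141 / 743444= 239.26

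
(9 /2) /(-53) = -9 /106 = -0.08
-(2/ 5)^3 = -8/ 125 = -0.06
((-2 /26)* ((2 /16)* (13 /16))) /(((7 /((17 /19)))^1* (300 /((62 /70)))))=-0.00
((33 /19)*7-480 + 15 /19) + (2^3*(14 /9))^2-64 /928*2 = -13939438 /44631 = -312.33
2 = 2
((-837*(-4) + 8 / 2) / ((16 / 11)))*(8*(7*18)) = 2322936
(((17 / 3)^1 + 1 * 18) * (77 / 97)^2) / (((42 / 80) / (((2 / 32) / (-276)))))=-0.01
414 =414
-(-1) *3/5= 3/5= 0.60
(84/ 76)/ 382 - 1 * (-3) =21795/ 7258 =3.00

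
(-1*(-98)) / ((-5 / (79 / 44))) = -3871 / 110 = -35.19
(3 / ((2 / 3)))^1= 9 / 2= 4.50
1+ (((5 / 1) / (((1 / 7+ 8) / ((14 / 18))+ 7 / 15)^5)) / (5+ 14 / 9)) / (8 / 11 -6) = 114820547364116424784271 / 114820653543914318424896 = 1.00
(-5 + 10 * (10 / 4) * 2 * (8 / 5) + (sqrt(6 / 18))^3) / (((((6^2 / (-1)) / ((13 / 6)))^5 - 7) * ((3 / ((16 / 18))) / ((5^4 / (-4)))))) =464116250 * sqrt(3) / 114255582821361 + 11602906250 / 4231688252643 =0.00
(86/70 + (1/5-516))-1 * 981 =-10469/7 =-1495.57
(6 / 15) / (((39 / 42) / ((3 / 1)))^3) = 148176 / 10985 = 13.49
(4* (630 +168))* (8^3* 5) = 8171520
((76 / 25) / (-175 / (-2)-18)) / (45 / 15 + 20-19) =38 / 3475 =0.01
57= 57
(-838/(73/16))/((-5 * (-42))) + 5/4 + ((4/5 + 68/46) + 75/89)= 3.50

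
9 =9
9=9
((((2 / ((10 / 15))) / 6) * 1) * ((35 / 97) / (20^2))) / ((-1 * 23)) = -7 / 356960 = -0.00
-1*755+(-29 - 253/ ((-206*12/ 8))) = -242003/ 309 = -783.18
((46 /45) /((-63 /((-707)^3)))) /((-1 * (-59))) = 2322298454 /23895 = 97187.63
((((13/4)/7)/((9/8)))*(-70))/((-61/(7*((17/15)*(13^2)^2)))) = 176735468/1647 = 107307.51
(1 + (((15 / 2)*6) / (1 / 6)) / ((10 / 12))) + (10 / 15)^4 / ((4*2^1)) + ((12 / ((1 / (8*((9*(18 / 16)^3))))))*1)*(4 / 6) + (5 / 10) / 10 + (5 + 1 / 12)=3726917 / 3240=1150.28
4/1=4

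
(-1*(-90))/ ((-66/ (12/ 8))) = -45/ 22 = -2.05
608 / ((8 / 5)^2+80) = 7.36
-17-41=-58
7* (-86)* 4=-2408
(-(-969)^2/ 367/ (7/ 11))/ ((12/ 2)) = -3442857/ 5138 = -670.08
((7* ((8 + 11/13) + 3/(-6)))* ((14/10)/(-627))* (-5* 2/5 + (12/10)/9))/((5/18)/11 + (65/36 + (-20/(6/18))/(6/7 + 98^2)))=20017175416/149985593875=0.13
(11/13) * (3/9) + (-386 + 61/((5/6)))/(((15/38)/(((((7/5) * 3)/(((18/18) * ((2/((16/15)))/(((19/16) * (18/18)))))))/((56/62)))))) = -56876978/24375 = -2333.41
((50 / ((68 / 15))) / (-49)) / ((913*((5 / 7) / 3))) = -225 / 217294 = -0.00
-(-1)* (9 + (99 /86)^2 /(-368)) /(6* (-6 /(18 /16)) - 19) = -8161917 /46269376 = -0.18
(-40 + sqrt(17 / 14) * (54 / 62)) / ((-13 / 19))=760 / 13-513 * sqrt(238) / 5642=57.06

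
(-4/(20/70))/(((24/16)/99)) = -924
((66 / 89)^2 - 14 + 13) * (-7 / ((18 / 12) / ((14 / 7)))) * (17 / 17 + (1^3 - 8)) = -25.20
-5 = -5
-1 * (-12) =12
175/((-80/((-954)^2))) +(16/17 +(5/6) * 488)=-406056113/204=-1990471.14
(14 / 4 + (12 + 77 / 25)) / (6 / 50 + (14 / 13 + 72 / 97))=1171469 / 122266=9.58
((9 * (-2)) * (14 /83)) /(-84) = 3 /83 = 0.04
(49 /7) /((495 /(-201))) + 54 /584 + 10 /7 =-445651 /337260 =-1.32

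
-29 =-29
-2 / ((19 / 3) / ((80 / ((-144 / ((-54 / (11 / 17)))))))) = -3060 / 209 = -14.64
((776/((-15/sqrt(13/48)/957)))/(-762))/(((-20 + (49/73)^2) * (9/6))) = -1.15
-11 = -11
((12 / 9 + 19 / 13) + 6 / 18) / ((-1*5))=-122 / 195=-0.63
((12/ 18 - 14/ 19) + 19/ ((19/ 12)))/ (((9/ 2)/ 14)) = 19040/ 513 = 37.12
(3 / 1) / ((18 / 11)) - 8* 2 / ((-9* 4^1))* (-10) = -47 / 18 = -2.61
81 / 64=1.27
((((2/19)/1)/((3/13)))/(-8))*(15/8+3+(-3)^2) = -481/608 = -0.79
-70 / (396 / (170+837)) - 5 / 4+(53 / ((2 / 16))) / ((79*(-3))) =-5663783 / 31284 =-181.04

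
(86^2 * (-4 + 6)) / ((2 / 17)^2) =1068722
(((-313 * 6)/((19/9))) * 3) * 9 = -456354/19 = -24018.63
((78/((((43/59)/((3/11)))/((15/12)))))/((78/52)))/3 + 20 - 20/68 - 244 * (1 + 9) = -19396390/8041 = -2412.19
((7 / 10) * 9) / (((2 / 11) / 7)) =4851 / 20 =242.55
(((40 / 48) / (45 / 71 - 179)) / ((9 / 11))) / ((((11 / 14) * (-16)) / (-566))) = -703255 / 2735424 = -0.26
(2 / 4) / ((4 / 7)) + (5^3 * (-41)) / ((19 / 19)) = -40993 / 8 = -5124.12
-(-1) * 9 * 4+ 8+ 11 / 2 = 99 / 2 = 49.50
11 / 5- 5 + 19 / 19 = -9 / 5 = -1.80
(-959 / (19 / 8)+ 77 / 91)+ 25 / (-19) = -99852 / 247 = -404.26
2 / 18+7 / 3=22 / 9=2.44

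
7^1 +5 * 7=42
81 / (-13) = -81 / 13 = -6.23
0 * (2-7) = 0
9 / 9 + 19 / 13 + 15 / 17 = 739 / 221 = 3.34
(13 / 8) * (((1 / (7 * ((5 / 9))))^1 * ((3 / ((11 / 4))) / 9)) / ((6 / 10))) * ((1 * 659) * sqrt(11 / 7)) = 8567 * sqrt(77) / 1078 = 69.74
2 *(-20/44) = -10/11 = -0.91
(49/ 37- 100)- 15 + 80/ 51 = -211546/ 1887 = -112.11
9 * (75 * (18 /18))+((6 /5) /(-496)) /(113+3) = 97091997 /143840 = 675.00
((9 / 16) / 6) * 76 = 57 / 8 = 7.12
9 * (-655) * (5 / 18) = -1637.50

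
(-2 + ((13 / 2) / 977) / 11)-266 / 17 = -6447979 / 365398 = -17.65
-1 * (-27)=27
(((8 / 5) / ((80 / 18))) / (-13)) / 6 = -3 / 650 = -0.00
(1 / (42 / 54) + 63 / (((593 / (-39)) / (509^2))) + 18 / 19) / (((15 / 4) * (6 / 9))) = -33865028856 / 78869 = -429383.27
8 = 8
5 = 5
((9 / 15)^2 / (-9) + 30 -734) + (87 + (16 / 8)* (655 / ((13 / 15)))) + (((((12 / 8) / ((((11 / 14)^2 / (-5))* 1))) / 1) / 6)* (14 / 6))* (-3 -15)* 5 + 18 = 52605252 / 39325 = 1337.71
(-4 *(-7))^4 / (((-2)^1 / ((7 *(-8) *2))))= 34420736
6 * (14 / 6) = 14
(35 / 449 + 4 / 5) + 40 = 91771 / 2245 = 40.88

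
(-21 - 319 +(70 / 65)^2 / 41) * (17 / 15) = -40046288 / 103935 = -385.30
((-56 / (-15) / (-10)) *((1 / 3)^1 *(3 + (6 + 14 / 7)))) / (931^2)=-44 / 27860175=-0.00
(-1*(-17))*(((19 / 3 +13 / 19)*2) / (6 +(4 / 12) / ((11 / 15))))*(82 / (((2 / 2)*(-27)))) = -112.27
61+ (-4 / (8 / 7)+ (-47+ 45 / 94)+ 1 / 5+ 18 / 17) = 48889 / 3995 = 12.24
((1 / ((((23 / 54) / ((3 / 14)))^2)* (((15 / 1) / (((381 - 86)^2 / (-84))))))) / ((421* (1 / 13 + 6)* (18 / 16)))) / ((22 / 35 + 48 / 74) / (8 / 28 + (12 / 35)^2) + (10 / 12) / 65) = -2009936431620 / 1052296724675329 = -0.00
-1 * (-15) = 15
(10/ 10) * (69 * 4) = 276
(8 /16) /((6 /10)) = 5 /6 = 0.83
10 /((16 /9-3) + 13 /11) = -495 /2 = -247.50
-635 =-635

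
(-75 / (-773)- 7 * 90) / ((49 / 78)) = -37979370 / 37877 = -1002.70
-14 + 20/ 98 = -676/ 49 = -13.80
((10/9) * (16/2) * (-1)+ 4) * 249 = -3652/3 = -1217.33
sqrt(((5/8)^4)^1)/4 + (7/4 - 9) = -1831/256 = -7.15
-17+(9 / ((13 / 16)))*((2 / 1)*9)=182.38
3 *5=15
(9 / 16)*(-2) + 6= 39 / 8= 4.88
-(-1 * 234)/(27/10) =260/3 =86.67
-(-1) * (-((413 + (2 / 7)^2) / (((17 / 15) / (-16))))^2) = -23598609465600 / 693889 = -34009199.55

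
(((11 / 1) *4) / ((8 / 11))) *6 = 363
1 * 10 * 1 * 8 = 80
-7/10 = -0.70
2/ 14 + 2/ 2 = 8/ 7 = 1.14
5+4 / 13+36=537 / 13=41.31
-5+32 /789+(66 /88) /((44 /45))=-582173 /138864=-4.19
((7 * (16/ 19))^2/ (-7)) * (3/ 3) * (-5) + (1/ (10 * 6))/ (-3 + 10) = 3763561/ 151620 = 24.82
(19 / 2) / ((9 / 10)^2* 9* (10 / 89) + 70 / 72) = 152190 / 28697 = 5.30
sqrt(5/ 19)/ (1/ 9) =9 * sqrt(95)/ 19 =4.62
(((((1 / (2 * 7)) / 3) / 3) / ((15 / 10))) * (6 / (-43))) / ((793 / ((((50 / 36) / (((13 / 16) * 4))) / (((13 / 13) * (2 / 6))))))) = -100 / 83781243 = -0.00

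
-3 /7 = -0.43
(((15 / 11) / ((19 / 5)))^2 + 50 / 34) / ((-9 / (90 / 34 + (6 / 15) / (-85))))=-0.47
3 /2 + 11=25 /2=12.50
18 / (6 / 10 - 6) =-10 / 3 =-3.33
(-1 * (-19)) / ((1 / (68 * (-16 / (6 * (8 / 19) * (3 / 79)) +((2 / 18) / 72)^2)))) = -22619901565 / 104976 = -215476.89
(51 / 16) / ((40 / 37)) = 1887 / 640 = 2.95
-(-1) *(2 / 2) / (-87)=-1 / 87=-0.01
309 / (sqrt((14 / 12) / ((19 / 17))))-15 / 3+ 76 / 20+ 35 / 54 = -149 / 270+ 309 *sqrt(13566) / 119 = 301.89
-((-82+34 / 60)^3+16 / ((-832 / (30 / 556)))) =13173420614687 / 24394500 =540016.01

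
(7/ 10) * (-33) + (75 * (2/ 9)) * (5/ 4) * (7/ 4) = 1603/ 120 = 13.36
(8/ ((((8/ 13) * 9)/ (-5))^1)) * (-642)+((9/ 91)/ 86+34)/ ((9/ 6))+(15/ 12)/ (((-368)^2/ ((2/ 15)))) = 4659.33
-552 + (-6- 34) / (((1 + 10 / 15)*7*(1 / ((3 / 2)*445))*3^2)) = -806.29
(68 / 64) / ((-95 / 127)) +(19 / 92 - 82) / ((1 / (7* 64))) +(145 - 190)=-1282678857 / 34960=-36689.90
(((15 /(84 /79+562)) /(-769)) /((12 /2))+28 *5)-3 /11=105151262347 /752546476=139.73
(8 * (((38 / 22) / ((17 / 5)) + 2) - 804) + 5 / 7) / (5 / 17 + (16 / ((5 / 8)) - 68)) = 41961445 / 275583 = 152.26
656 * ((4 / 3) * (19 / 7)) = 49856 / 21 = 2374.10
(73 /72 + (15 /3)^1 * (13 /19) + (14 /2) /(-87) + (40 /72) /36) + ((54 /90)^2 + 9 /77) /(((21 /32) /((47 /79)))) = 1825267415977 /380086522200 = 4.80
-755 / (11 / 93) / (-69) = 23405 / 253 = 92.51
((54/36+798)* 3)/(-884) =-369/136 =-2.71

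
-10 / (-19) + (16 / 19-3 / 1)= -31 / 19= -1.63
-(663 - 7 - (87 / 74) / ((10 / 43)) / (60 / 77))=-649.51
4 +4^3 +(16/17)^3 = 338180/4913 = 68.83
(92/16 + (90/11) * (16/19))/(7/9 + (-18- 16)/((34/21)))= -95103/152152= -0.63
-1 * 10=-10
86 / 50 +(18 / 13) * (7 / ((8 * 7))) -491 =-635839 / 1300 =-489.11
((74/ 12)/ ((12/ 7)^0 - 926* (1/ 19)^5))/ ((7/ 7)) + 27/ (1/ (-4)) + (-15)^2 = 1829187109/ 14851038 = 123.17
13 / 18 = 0.72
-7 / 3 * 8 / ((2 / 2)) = -18.67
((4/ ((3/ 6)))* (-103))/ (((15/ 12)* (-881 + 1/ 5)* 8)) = 103/ 1101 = 0.09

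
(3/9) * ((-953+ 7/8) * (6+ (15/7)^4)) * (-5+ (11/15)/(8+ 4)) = 6989813681/164640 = 42455.14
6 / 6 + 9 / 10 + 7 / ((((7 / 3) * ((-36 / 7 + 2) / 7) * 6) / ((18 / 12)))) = 0.23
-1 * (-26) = 26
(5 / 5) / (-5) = -1 / 5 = -0.20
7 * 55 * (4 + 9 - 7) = 2310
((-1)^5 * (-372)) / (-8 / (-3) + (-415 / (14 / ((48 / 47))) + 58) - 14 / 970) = 178074540 / 14542121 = 12.25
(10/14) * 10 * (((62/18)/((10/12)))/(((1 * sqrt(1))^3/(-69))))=-14260/7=-2037.14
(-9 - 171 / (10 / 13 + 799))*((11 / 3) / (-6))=58542 / 10397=5.63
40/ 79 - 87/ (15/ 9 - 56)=2.11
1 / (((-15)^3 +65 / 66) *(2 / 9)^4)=-216513 / 1781480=-0.12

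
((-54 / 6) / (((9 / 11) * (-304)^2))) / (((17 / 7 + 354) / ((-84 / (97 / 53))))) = 85701 / 5591514560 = 0.00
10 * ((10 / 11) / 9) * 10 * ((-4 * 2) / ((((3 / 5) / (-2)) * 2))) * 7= 280000 / 297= 942.76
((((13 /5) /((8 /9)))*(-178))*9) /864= -3471 /640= -5.42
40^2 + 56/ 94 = 75228/ 47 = 1600.60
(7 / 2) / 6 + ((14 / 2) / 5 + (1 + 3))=359 / 60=5.98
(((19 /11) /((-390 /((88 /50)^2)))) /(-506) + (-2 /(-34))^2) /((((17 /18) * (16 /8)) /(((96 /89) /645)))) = 271208544 /87840832015625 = 0.00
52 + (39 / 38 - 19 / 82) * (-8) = 35556 / 779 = 45.64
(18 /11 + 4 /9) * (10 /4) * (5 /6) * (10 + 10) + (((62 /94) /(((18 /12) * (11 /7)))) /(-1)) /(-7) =1210808 /13959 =86.74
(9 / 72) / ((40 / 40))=0.12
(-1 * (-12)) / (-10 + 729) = 12 / 719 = 0.02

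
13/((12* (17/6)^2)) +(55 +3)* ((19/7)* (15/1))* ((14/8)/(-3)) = -796117/578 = -1377.37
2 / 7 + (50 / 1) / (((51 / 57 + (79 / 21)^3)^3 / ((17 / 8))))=6929887913460517278041 / 24197880742395526313056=0.29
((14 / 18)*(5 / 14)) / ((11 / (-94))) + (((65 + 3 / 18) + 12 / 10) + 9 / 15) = 63947 / 990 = 64.59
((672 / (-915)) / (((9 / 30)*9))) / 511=-64 / 120231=-0.00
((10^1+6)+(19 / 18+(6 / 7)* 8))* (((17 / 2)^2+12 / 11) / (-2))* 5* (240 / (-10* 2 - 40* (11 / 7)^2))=340303285 / 38412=8859.30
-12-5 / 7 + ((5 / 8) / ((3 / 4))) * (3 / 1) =-10.21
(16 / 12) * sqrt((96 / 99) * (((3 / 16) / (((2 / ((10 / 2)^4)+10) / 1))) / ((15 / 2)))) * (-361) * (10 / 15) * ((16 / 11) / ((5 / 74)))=-3419392 * sqrt(28655) / 1702107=-340.07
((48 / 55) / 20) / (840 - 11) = 12 / 227975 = 0.00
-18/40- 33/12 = -16/5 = -3.20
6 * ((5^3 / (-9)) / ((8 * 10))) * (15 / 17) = -0.92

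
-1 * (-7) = 7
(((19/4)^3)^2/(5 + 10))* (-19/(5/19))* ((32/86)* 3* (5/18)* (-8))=16983563041/123840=137141.17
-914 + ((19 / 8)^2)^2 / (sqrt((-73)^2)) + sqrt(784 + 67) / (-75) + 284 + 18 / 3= -186450671 / 299008 - sqrt(851) / 75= -623.95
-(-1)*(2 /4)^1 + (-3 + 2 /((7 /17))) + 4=89 /14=6.36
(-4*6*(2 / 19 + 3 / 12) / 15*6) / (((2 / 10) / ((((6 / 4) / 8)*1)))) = -243 / 76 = -3.20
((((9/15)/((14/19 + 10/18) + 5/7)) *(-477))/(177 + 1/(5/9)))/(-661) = 570969/473141156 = 0.00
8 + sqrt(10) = 11.16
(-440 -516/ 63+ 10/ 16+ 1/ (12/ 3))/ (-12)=75149/ 2016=37.28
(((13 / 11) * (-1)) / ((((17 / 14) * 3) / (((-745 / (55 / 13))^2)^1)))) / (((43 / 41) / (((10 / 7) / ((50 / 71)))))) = -283971525734 / 14594415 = -19457.55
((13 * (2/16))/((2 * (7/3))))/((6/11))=143/224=0.64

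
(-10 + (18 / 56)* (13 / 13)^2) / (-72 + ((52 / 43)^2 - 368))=501079 / 22703968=0.02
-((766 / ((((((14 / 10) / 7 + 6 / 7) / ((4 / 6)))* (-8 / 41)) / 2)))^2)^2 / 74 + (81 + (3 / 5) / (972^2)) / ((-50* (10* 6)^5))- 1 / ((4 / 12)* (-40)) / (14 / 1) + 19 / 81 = -8122300729531.44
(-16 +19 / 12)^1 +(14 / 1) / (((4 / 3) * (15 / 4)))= -697 / 60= -11.62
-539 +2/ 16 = -4311/ 8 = -538.88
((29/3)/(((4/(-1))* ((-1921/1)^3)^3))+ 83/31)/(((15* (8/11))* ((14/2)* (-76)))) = -780599561535536580928397387878985/1692045735225945580635854946882926976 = -0.00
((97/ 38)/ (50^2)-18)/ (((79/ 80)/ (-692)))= 2366505752/ 187625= 12612.96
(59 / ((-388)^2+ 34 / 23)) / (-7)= -1357 / 24237822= -0.00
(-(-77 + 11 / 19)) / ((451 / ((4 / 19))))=528 / 14801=0.04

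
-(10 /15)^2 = -4 /9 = -0.44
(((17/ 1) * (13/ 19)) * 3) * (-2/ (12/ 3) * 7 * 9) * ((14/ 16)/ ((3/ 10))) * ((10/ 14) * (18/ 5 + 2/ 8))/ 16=-5360355/ 9728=-551.02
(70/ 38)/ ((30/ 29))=203/ 114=1.78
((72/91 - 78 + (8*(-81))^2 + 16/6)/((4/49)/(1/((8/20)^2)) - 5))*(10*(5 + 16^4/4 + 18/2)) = -1096334879451000/79417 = -13804788388.52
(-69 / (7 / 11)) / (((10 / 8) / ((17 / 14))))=-25806 / 245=-105.33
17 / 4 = 4.25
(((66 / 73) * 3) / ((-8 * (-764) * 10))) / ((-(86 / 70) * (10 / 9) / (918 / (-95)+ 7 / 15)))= 0.00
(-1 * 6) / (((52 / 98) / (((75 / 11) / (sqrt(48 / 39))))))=-11025 * sqrt(13) / 572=-69.50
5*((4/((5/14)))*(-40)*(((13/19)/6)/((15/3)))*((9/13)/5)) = -672/95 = -7.07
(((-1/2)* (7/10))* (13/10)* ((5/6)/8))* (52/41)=-1183/19680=-0.06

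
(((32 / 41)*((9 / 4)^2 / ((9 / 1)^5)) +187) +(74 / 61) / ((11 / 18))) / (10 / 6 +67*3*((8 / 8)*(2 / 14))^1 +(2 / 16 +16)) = 212250950408 / 52231256649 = 4.06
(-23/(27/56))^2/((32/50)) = 3555.69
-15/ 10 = -3/ 2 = -1.50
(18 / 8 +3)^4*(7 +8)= 2917215 / 256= 11395.37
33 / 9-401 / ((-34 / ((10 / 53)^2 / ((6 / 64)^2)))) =22107049 / 429777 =51.44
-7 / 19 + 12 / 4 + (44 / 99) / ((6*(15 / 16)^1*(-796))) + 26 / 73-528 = -58688645336 / 111785265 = -525.01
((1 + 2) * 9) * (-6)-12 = -174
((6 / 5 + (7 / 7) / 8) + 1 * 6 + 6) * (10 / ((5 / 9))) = 4797 / 20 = 239.85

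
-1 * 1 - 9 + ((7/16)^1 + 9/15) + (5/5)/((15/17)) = -7.83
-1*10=-10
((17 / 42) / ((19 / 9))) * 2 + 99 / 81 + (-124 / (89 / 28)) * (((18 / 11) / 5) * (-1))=84215902 / 5859315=14.37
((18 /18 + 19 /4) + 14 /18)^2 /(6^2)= 55225 /46656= 1.18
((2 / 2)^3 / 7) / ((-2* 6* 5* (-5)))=1 / 2100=0.00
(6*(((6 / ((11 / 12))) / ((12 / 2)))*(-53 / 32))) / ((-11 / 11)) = 477 / 44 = 10.84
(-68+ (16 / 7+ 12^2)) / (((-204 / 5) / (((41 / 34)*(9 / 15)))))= -1.39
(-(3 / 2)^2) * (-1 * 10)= 45 / 2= 22.50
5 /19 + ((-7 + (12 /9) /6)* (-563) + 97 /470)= 306720727 /80370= 3816.36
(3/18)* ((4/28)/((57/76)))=2/63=0.03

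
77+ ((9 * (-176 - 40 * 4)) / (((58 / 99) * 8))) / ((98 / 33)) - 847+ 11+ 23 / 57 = -22583353 / 23142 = -975.86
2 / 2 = 1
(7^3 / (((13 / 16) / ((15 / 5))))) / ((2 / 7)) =57624 / 13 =4432.62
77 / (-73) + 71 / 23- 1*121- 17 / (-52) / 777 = -8070549245 / 67838316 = -118.97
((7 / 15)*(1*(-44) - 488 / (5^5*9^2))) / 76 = -0.27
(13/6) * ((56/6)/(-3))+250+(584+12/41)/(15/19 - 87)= 23822462/100737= 236.48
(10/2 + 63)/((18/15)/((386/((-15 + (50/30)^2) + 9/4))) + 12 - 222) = -787440/2432159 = -0.32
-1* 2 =-2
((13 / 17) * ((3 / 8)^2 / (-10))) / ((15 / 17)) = -39 / 3200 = -0.01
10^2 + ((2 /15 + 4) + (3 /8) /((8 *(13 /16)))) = 81269 /780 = 104.19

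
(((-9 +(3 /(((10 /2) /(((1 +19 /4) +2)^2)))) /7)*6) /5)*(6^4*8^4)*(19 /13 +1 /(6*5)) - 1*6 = -417218673306 /11375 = -36678564.69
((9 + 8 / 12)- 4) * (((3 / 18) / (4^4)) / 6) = 17 / 27648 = 0.00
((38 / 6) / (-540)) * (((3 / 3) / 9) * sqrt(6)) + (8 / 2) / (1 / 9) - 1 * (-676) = 712 - 19 * sqrt(6) / 14580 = 712.00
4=4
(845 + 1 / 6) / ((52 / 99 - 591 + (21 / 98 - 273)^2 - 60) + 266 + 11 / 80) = 327992280 / 28728673181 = 0.01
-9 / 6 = -3 / 2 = -1.50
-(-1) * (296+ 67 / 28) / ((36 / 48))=397.86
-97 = -97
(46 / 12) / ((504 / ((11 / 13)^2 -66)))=-0.50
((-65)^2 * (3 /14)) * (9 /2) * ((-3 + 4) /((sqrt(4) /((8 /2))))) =114075 /14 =8148.21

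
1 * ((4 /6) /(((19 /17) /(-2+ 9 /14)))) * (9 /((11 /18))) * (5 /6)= -765 /77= -9.94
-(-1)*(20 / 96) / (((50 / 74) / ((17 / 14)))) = 629 / 1680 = 0.37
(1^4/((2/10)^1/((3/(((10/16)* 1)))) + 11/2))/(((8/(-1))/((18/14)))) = -27/931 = -0.03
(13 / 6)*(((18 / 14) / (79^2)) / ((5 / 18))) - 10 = -2183999 / 218435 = -10.00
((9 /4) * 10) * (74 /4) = 1665 /4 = 416.25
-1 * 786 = -786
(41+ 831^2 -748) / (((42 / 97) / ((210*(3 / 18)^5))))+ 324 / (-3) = 166869691 / 3888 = 42919.16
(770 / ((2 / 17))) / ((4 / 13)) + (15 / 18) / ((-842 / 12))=35820765 / 1684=21271.24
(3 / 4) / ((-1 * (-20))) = 3 / 80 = 0.04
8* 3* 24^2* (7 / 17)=5692.24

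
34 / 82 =17 / 41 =0.41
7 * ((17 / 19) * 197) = 23443 / 19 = 1233.84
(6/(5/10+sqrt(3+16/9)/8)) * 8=13824/101 - 1152 * sqrt(43)/101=62.08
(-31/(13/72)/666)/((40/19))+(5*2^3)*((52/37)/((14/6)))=807077/33670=23.97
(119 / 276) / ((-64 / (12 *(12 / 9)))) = -119 / 1104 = -0.11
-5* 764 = -3820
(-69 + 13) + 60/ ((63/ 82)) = 22.10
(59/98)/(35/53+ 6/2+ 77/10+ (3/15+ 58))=15635/1806483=0.01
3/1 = 3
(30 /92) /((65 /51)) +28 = 16897 /598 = 28.26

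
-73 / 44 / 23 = -0.07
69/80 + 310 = 24869/80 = 310.86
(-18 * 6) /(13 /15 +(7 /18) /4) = -38880 /347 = -112.05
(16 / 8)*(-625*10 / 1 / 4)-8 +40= -3093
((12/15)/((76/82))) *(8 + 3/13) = 8774/1235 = 7.10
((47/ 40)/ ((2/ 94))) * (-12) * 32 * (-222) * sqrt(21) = 23539104 * sqrt(21)/ 5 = 21573945.17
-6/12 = -1/2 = -0.50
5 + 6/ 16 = 43/ 8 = 5.38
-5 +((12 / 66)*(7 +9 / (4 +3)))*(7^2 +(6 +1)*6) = 1453 / 11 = 132.09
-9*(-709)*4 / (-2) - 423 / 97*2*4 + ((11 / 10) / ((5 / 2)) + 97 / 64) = -1985773287 / 155200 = -12794.93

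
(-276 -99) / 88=-375 / 88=-4.26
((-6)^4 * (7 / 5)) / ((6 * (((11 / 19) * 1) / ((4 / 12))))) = 9576 / 55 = 174.11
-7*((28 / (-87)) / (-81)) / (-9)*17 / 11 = 3332 / 697653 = 0.00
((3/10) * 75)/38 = 45/76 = 0.59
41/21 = 1.95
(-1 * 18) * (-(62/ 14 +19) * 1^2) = 2952/ 7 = 421.71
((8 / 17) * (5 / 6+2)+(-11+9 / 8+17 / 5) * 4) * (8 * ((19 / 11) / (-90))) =2546 / 675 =3.77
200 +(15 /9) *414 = 890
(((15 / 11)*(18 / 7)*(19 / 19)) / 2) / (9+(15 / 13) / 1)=585 / 3388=0.17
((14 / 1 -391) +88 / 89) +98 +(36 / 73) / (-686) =-278.01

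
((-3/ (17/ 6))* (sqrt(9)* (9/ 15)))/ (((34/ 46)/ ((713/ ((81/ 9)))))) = -295182/ 1445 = -204.28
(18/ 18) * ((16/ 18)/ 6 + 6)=166/ 27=6.15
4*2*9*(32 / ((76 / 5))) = 2880 / 19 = 151.58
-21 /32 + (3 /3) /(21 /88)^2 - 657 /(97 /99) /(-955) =23015688161 /1307265120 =17.61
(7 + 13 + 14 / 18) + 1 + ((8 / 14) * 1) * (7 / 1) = 232 / 9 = 25.78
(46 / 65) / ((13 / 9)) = 414 / 845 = 0.49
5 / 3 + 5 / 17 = 100 / 51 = 1.96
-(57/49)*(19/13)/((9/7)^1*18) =-361/4914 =-0.07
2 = 2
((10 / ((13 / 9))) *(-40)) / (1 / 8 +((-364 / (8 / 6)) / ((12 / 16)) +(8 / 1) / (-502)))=7228800 / 9499009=0.76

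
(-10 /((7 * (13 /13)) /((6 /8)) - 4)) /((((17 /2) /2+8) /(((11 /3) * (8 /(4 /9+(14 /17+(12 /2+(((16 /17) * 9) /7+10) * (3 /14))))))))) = -33660 /72497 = -0.46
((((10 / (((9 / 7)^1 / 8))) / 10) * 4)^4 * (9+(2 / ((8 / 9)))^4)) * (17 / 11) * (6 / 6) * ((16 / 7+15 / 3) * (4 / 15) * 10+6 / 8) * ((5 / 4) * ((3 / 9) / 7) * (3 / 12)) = 148347304000 / 24057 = 6166492.25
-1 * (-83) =83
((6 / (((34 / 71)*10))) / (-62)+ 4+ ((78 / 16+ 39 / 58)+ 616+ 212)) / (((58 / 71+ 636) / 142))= 2580977537371 / 13820111240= 186.76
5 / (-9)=-0.56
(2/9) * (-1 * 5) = -10/9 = -1.11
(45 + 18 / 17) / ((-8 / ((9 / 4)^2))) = -63423 / 2176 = -29.15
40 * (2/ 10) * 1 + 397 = 405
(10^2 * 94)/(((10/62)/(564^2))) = 18538634880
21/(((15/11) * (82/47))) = 3619/410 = 8.83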